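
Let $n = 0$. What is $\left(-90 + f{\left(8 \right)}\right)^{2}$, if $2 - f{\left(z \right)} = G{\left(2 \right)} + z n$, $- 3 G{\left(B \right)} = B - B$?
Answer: $7744$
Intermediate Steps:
$G{\left(B \right)} = 0$ ($G{\left(B \right)} = - \frac{B - B}{3} = \left(- \frac{1}{3}\right) 0 = 0$)
$f{\left(z \right)} = 2$ ($f{\left(z \right)} = 2 - \left(0 + z 0\right) = 2 - \left(0 + 0\right) = 2 - 0 = 2 + 0 = 2$)
$\left(-90 + f{\left(8 \right)}\right)^{2} = \left(-90 + 2\right)^{2} = \left(-88\right)^{2} = 7744$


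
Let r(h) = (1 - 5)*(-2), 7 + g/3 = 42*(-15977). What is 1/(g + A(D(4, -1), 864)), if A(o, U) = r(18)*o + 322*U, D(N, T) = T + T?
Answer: -1/1734931 ≈ -5.7639e-7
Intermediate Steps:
D(N, T) = 2*T
g = -2013123 (g = -21 + 3*(42*(-15977)) = -21 + 3*(-671034) = -21 - 2013102 = -2013123)
r(h) = 8 (r(h) = -4*(-2) = 8)
A(o, U) = 8*o + 322*U
1/(g + A(D(4, -1), 864)) = 1/(-2013123 + (8*(2*(-1)) + 322*864)) = 1/(-2013123 + (8*(-2) + 278208)) = 1/(-2013123 + (-16 + 278208)) = 1/(-2013123 + 278192) = 1/(-1734931) = -1/1734931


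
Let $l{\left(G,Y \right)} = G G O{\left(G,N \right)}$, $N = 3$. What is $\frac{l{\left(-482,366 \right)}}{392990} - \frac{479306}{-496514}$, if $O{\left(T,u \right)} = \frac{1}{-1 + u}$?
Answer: $\frac{61509631052}{48781259215} \approx 1.2609$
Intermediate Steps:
$l{\left(G,Y \right)} = \frac{G^{2}}{2}$ ($l{\left(G,Y \right)} = \frac{G G}{-1 + 3} = \frac{G^{2}}{2}$)
$\frac{l{\left(-482,366 \right)}}{392990} - \frac{479306}{-496514} = \frac{\frac{1}{2} \left(-482\right)^{2}}{392990} - \frac{479306}{-496514} = \frac{1}{2} \cdot 232324 \cdot \frac{1}{392990} - - \frac{239653}{248257} = 116162 \cdot \frac{1}{392990} + \frac{239653}{248257} = \frac{58081}{196495} + \frac{239653}{248257} = \frac{61509631052}{48781259215}$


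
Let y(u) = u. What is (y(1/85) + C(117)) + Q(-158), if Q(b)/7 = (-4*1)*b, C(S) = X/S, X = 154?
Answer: 44009887/9945 ≈ 4425.3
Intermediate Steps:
C(S) = 154/S
Q(b) = -28*b (Q(b) = 7*((-4*1)*b) = 7*(-4*b) = -28*b)
(y(1/85) + C(117)) + Q(-158) = (1/85 + 154/117) - 28*(-158) = (1/85 + 154*(1/117)) + 4424 = (1/85 + 154/117) + 4424 = 13207/9945 + 4424 = 44009887/9945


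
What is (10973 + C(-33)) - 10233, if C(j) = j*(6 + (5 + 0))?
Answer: 377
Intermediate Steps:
C(j) = 11*j (C(j) = j*(6 + 5) = j*11 = 11*j)
(10973 + C(-33)) - 10233 = (10973 + 11*(-33)) - 10233 = (10973 - 363) - 10233 = 10610 - 10233 = 377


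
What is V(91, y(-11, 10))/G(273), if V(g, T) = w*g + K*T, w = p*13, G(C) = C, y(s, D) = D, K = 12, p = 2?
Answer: 2486/273 ≈ 9.1062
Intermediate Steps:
w = 26 (w = 2*13 = 26)
V(g, T) = 12*T + 26*g (V(g, T) = 26*g + 12*T = 12*T + 26*g)
V(91, y(-11, 10))/G(273) = (12*10 + 26*91)/273 = (120 + 2366)*(1/273) = 2486*(1/273) = 2486/273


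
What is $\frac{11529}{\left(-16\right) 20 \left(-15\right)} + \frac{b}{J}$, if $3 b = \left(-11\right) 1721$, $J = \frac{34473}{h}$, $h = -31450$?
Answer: $\frac{953005359217}{165470400} \approx 5759.4$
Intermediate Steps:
$J = - \frac{34473}{31450}$ ($J = \frac{34473}{-31450} = 34473 \left(- \frac{1}{31450}\right) = - \frac{34473}{31450} \approx -1.0961$)
$b = - \frac{18931}{3}$ ($b = \frac{\left(-11\right) 1721}{3} = \frac{1}{3} \left(-18931\right) = - \frac{18931}{3} \approx -6310.3$)
$\frac{11529}{\left(-16\right) 20 \left(-15\right)} + \frac{b}{J} = \frac{11529}{\left(-16\right) 20 \left(-15\right)} - \frac{18931}{3 \left(- \frac{34473}{31450}\right)} = \frac{11529}{\left(-320\right) \left(-15\right)} - - \frac{595379950}{103419} = \frac{11529}{4800} + \frac{595379950}{103419} = 11529 \cdot \frac{1}{4800} + \frac{595379950}{103419} = \frac{3843}{1600} + \frac{595379950}{103419} = \frac{953005359217}{165470400}$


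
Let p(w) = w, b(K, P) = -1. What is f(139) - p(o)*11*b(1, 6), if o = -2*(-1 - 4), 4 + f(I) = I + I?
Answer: 384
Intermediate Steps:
f(I) = -4 + 2*I (f(I) = -4 + (I + I) = -4 + 2*I)
o = 10 (o = -2*(-5) = 10)
f(139) - p(o)*11*b(1, 6) = (-4 + 2*139) - 10*11*(-1) = (-4 + 278) - 110*(-1) = 274 - 1*(-110) = 274 + 110 = 384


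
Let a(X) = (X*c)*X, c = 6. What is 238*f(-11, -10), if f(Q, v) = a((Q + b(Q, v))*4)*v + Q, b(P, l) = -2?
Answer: -38615738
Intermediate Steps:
a(X) = 6*X**2 (a(X) = (X*6)*X = (6*X)*X = 6*X**2)
f(Q, v) = Q + 6*v*(-8 + 4*Q)**2 (f(Q, v) = (6*((Q - 2)*4)**2)*v + Q = (6*((-2 + Q)*4)**2)*v + Q = (6*(-8 + 4*Q)**2)*v + Q = 6*v*(-8 + 4*Q)**2 + Q = Q + 6*v*(-8 + 4*Q)**2)
238*f(-11, -10) = 238*(-11 + 96*(-10)*(-2 - 11)**2) = 238*(-11 + 96*(-10)*(-13)**2) = 238*(-11 + 96*(-10)*169) = 238*(-11 - 162240) = 238*(-162251) = -38615738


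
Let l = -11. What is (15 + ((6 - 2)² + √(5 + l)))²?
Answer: (31 + I*√6)² ≈ 955.0 + 151.87*I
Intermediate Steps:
(15 + ((6 - 2)² + √(5 + l)))² = (15 + ((6 - 2)² + √(5 - 11)))² = (15 + (4² + √(-6)))² = (15 + (16 + I*√6))² = (31 + I*√6)²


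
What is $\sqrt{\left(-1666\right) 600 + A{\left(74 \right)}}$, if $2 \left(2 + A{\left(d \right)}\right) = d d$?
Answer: $16 i \sqrt{3894} \approx 998.43 i$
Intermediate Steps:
$A{\left(d \right)} = -2 + \frac{d^{2}}{2}$ ($A{\left(d \right)} = -2 + \frac{d d}{2} = -2 + \frac{d^{2}}{2}$)
$\sqrt{\left(-1666\right) 600 + A{\left(74 \right)}} = \sqrt{\left(-1666\right) 600 - \left(2 - \frac{74^{2}}{2}\right)} = \sqrt{-999600 + \left(-2 + \frac{1}{2} \cdot 5476\right)} = \sqrt{-999600 + \left(-2 + 2738\right)} = \sqrt{-999600 + 2736} = \sqrt{-996864} = 16 i \sqrt{3894}$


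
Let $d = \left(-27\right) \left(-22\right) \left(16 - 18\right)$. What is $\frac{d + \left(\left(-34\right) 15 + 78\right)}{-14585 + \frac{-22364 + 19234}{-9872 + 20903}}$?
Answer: $\frac{3574044}{32178053} \approx 0.11107$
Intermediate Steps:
$d = -1188$ ($d = 594 \left(-2\right) = -1188$)
$\frac{d + \left(\left(-34\right) 15 + 78\right)}{-14585 + \frac{-22364 + 19234}{-9872 + 20903}} = \frac{-1188 + \left(\left(-34\right) 15 + 78\right)}{-14585 + \frac{-22364 + 19234}{-9872 + 20903}} = \frac{-1188 + \left(-510 + 78\right)}{-14585 - \frac{3130}{11031}} = \frac{-1188 - 432}{-14585 - \frac{3130}{11031}} = - \frac{1620}{-14585 - \frac{3130}{11031}} = - \frac{1620}{- \frac{160890265}{11031}} = \left(-1620\right) \left(- \frac{11031}{160890265}\right) = \frac{3574044}{32178053}$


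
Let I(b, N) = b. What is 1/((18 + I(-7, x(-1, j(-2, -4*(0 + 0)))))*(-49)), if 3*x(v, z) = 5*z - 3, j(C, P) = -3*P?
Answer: -1/539 ≈ -0.0018553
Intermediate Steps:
x(v, z) = -1 + 5*z/3 (x(v, z) = (5*z - 3)/3 = (-3 + 5*z)/3 = -1 + 5*z/3)
1/((18 + I(-7, x(-1, j(-2, -4*(0 + 0)))))*(-49)) = 1/((18 - 7)*(-49)) = 1/(11*(-49)) = 1/(-539) = -1/539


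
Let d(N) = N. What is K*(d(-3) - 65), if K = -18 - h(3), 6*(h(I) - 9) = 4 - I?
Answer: 5542/3 ≈ 1847.3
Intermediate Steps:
h(I) = 29/3 - I/6 (h(I) = 9 + (4 - I)/6 = 9 + (2/3 - I/6) = 29/3 - I/6)
K = -163/6 (K = -18 - (29/3 - 1/6*3) = -18 - (29/3 - 1/2) = -18 - 1*55/6 = -18 - 55/6 = -163/6 ≈ -27.167)
K*(d(-3) - 65) = -163*(-3 - 65)/6 = -163/6*(-68) = 5542/3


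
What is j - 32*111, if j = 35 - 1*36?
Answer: -3553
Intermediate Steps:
j = -1 (j = 35 - 36 = -1)
j - 32*111 = -1 - 32*111 = -1 - 3552 = -3553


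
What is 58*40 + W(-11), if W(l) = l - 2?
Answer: 2307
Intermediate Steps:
W(l) = -2 + l
58*40 + W(-11) = 58*40 + (-2 - 11) = 2320 - 13 = 2307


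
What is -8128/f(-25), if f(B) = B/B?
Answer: -8128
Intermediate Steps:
f(B) = 1
-8128/f(-25) = -8128/1 = -8128*1 = -8128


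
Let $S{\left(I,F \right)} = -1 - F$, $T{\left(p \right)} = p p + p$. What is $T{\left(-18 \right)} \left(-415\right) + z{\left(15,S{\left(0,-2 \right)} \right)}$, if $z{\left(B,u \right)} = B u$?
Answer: $-126975$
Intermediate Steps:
$T{\left(p \right)} = p + p^{2}$ ($T{\left(p \right)} = p^{2} + p = p + p^{2}$)
$T{\left(-18 \right)} \left(-415\right) + z{\left(15,S{\left(0,-2 \right)} \right)} = - 18 \left(1 - 18\right) \left(-415\right) + 15 \left(-1 - -2\right) = \left(-18\right) \left(-17\right) \left(-415\right) + 15 \left(-1 + 2\right) = 306 \left(-415\right) + 15 \cdot 1 = -126990 + 15 = -126975$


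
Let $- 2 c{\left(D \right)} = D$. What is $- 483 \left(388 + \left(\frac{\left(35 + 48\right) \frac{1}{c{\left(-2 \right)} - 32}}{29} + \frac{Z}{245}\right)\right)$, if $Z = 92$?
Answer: $- \frac{5900970597}{31465} \approx -1.8754 \cdot 10^{5}$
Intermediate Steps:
$c{\left(D \right)} = - \frac{D}{2}$
$- 483 \left(388 + \left(\frac{\left(35 + 48\right) \frac{1}{c{\left(-2 \right)} - 32}}{29} + \frac{Z}{245}\right)\right) = - 483 \left(388 + \left(\frac{\left(35 + 48\right) \frac{1}{\left(- \frac{1}{2}\right) \left(-2\right) - 32}}{29} + \frac{92}{245}\right)\right) = - 483 \left(388 + \left(\frac{83}{1 - 32} \cdot \frac{1}{29} + 92 \cdot \frac{1}{245}\right)\right) = - 483 \left(388 + \left(\frac{83}{-31} \cdot \frac{1}{29} + \frac{92}{245}\right)\right) = - 483 \left(388 + \left(83 \left(- \frac{1}{31}\right) \frac{1}{29} + \frac{92}{245}\right)\right) = - 483 \left(388 + \left(\left(- \frac{83}{31}\right) \frac{1}{29} + \frac{92}{245}\right)\right) = - 483 \left(388 + \left(- \frac{83}{899} + \frac{92}{245}\right)\right) = - 483 \left(388 + \frac{62373}{220255}\right) = \left(-483\right) \frac{85521313}{220255} = - \frac{5900970597}{31465}$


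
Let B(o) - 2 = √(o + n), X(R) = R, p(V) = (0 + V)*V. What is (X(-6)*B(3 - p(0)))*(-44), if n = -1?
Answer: 528 + 264*√2 ≈ 901.35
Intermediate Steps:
p(V) = V² (p(V) = V*V = V²)
B(o) = 2 + √(-1 + o) (B(o) = 2 + √(o - 1) = 2 + √(-1 + o))
(X(-6)*B(3 - p(0)))*(-44) = -6*(2 + √(-1 + (3 - 1*0²)))*(-44) = -6*(2 + √(-1 + (3 - 1*0)))*(-44) = -6*(2 + √(-1 + (3 + 0)))*(-44) = -6*(2 + √(-1 + 3))*(-44) = -6*(2 + √2)*(-44) = (-12 - 6*√2)*(-44) = 528 + 264*√2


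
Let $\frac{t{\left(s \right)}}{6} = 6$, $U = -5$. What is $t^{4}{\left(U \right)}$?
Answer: $1679616$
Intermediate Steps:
$t{\left(s \right)} = 36$ ($t{\left(s \right)} = 6 \cdot 6 = 36$)
$t^{4}{\left(U \right)} = 36^{4} = 1679616$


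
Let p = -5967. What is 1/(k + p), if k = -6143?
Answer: -1/12110 ≈ -8.2576e-5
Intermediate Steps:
1/(k + p) = 1/(-6143 - 5967) = 1/(-12110) = -1/12110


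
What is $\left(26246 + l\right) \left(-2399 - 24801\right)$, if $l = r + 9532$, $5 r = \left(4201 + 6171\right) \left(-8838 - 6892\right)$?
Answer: $886571324800$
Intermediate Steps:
$r = -32630312$ ($r = \frac{\left(4201 + 6171\right) \left(-8838 - 6892\right)}{5} = \frac{10372 \left(-15730\right)}{5} = \frac{1}{5} \left(-163151560\right) = -32630312$)
$l = -32620780$ ($l = -32630312 + 9532 = -32620780$)
$\left(26246 + l\right) \left(-2399 - 24801\right) = \left(26246 - 32620780\right) \left(-2399 - 24801\right) = \left(-32594534\right) \left(-27200\right) = 886571324800$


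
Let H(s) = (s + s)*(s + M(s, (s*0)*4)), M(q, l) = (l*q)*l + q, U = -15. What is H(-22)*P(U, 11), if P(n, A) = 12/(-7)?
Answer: -23232/7 ≈ -3318.9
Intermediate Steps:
M(q, l) = q + q*l**2 (M(q, l) = q*l**2 + q = q + q*l**2)
P(n, A) = -12/7 (P(n, A) = 12*(-1/7) = -12/7)
H(s) = 4*s**2 (H(s) = (s + s)*(s + s*(1 + ((s*0)*4)**2)) = (2*s)*(s + s*(1 + (0*4)**2)) = (2*s)*(s + s*(1 + 0**2)) = (2*s)*(s + s*(1 + 0)) = (2*s)*(s + s*1) = (2*s)*(s + s) = (2*s)*(2*s) = 4*s**2)
H(-22)*P(U, 11) = (4*(-22)**2)*(-12/7) = (4*484)*(-12/7) = 1936*(-12/7) = -23232/7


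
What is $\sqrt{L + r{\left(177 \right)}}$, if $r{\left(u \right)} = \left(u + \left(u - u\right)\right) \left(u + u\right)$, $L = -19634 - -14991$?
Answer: $\sqrt{58015} \approx 240.86$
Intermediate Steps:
$L = -4643$ ($L = -19634 + 14991 = -4643$)
$r{\left(u \right)} = 2 u^{2}$ ($r{\left(u \right)} = \left(u + 0\right) 2 u = u 2 u = 2 u^{2}$)
$\sqrt{L + r{\left(177 \right)}} = \sqrt{-4643 + 2 \cdot 177^{2}} = \sqrt{-4643 + 2 \cdot 31329} = \sqrt{-4643 + 62658} = \sqrt{58015}$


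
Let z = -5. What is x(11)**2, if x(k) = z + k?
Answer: 36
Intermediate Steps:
x(k) = -5 + k
x(11)**2 = (-5 + 11)**2 = 6**2 = 36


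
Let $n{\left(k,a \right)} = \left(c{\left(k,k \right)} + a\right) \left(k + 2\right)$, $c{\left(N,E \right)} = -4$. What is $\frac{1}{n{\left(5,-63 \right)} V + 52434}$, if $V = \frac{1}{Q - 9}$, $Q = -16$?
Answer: $\frac{25}{1311319} \approx 1.9065 \cdot 10^{-5}$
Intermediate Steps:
$V = - \frac{1}{25}$ ($V = \frac{1}{-16 - 9} = \frac{1}{-25} = - \frac{1}{25} \approx -0.04$)
$n{\left(k,a \right)} = \left(-4 + a\right) \left(2 + k\right)$ ($n{\left(k,a \right)} = \left(-4 + a\right) \left(k + 2\right) = \left(-4 + a\right) \left(2 + k\right)$)
$\frac{1}{n{\left(5,-63 \right)} V + 52434} = \frac{1}{\left(-8 - 20 + 2 \left(-63\right) - 315\right) \left(- \frac{1}{25}\right) + 52434} = \frac{1}{\left(-8 - 20 - 126 - 315\right) \left(- \frac{1}{25}\right) + 52434} = \frac{1}{\left(-469\right) \left(- \frac{1}{25}\right) + 52434} = \frac{1}{\frac{469}{25} + 52434} = \frac{1}{\frac{1311319}{25}} = \frac{25}{1311319}$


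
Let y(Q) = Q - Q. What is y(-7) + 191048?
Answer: 191048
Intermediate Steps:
y(Q) = 0
y(-7) + 191048 = 0 + 191048 = 191048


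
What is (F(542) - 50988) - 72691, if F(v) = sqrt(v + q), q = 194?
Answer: -123679 + 4*sqrt(46) ≈ -1.2365e+5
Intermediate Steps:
F(v) = sqrt(194 + v) (F(v) = sqrt(v + 194) = sqrt(194 + v))
(F(542) - 50988) - 72691 = (sqrt(194 + 542) - 50988) - 72691 = (sqrt(736) - 50988) - 72691 = (4*sqrt(46) - 50988) - 72691 = (-50988 + 4*sqrt(46)) - 72691 = -123679 + 4*sqrt(46)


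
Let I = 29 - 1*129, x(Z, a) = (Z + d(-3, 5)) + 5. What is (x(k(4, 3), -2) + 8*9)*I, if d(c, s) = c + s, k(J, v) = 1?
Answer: -8000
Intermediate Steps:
x(Z, a) = 7 + Z (x(Z, a) = (Z + (-3 + 5)) + 5 = (Z + 2) + 5 = (2 + Z) + 5 = 7 + Z)
I = -100 (I = 29 - 129 = -100)
(x(k(4, 3), -2) + 8*9)*I = ((7 + 1) + 8*9)*(-100) = (8 + 72)*(-100) = 80*(-100) = -8000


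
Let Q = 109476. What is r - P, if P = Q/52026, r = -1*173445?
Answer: -1503959841/8671 ≈ -1.7345e+5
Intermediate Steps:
r = -173445
P = 18246/8671 (P = 109476/52026 = 109476*(1/52026) = 18246/8671 ≈ 2.1043)
r - P = -173445 - 1*18246/8671 = -173445 - 18246/8671 = -1503959841/8671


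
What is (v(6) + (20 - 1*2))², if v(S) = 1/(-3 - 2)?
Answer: 7921/25 ≈ 316.84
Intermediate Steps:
v(S) = -⅕ (v(S) = 1/(-5) = -⅕)
(v(6) + (20 - 1*2))² = (-⅕ + (20 - 1*2))² = (-⅕ + (20 - 2))² = (-⅕ + 18)² = (89/5)² = 7921/25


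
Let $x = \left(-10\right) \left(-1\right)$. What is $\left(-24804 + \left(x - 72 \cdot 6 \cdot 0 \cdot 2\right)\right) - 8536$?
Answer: $-33330$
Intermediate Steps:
$x = 10$
$\left(-24804 + \left(x - 72 \cdot 6 \cdot 0 \cdot 2\right)\right) - 8536 = \left(-24804 + \left(10 - 72 \cdot 6 \cdot 0 \cdot 2\right)\right) - 8536 = \left(-24804 + \left(10 - 72 \cdot 0 \cdot 2\right)\right) - 8536 = \left(-24804 + \left(10 - 0\right)\right) - 8536 = \left(-24804 + \left(10 + 0\right)\right) - 8536 = \left(-24804 + 10\right) - 8536 = -24794 - 8536 = -33330$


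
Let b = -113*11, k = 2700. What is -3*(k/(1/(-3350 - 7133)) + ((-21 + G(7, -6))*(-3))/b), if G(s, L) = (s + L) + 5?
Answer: 105545989035/1243 ≈ 8.4912e+7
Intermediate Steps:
G(s, L) = 5 + L + s (G(s, L) = (L + s) + 5 = 5 + L + s)
b = -1243
-3*(k/(1/(-3350 - 7133)) + ((-21 + G(7, -6))*(-3))/b) = -3*(2700/(1/(-3350 - 7133)) + ((-21 + (5 - 6 + 7))*(-3))/(-1243)) = -3*(2700/(1/(-10483)) + ((-21 + 6)*(-3))*(-1/1243)) = -3*(2700/(-1/10483) - 15*(-3)*(-1/1243)) = -3*(2700*(-10483) + 45*(-1/1243)) = -3*(-28304100 - 45/1243) = -3*(-35181996345/1243) = 105545989035/1243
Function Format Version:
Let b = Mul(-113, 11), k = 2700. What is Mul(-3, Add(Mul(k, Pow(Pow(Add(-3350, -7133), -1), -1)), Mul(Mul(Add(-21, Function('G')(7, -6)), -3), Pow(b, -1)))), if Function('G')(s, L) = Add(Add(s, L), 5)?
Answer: Rational(105545989035, 1243) ≈ 8.4912e+7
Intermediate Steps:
Function('G')(s, L) = Add(5, L, s) (Function('G')(s, L) = Add(Add(L, s), 5) = Add(5, L, s))
b = -1243
Mul(-3, Add(Mul(k, Pow(Pow(Add(-3350, -7133), -1), -1)), Mul(Mul(Add(-21, Function('G')(7, -6)), -3), Pow(b, -1)))) = Mul(-3, Add(Mul(2700, Pow(Pow(Add(-3350, -7133), -1), -1)), Mul(Mul(Add(-21, Add(5, -6, 7)), -3), Pow(-1243, -1)))) = Mul(-3, Add(Mul(2700, Pow(Pow(-10483, -1), -1)), Mul(Mul(Add(-21, 6), -3), Rational(-1, 1243)))) = Mul(-3, Add(Mul(2700, Pow(Rational(-1, 10483), -1)), Mul(Mul(-15, -3), Rational(-1, 1243)))) = Mul(-3, Add(Mul(2700, -10483), Mul(45, Rational(-1, 1243)))) = Mul(-3, Add(-28304100, Rational(-45, 1243))) = Mul(-3, Rational(-35181996345, 1243)) = Rational(105545989035, 1243)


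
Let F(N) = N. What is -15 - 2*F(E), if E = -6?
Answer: -3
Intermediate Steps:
-15 - 2*F(E) = -15 - 2*(-6) = -15 + 12 = -3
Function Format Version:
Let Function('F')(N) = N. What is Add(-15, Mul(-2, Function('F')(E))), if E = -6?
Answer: -3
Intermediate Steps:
Add(-15, Mul(-2, Function('F')(E))) = Add(-15, Mul(-2, -6)) = Add(-15, 12) = -3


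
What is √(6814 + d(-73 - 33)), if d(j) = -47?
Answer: √6767 ≈ 82.262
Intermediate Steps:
√(6814 + d(-73 - 33)) = √(6814 - 47) = √6767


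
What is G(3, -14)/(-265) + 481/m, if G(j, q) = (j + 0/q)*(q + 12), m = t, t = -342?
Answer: -125413/90630 ≈ -1.3838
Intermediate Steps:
m = -342
G(j, q) = j*(12 + q) (G(j, q) = (j + 0)*(12 + q) = j*(12 + q))
G(3, -14)/(-265) + 481/m = (3*(12 - 14))/(-265) + 481/(-342) = (3*(-2))*(-1/265) + 481*(-1/342) = -6*(-1/265) - 481/342 = 6/265 - 481/342 = -125413/90630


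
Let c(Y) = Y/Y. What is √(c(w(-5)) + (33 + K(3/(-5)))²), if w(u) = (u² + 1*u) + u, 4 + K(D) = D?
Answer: √20189/5 ≈ 28.418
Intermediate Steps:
K(D) = -4 + D
w(u) = u² + 2*u (w(u) = (u² + u) + u = (u + u²) + u = u² + 2*u)
c(Y) = 1
√(c(w(-5)) + (33 + K(3/(-5)))²) = √(1 + (33 + (-4 + 3/(-5)))²) = √(1 + (33 + (-4 + 3*(-⅕)))²) = √(1 + (33 + (-4 - ⅗))²) = √(1 + (33 - 23/5)²) = √(1 + (142/5)²) = √(1 + 20164/25) = √(20189/25) = √20189/5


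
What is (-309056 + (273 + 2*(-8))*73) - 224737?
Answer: -515032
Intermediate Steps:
(-309056 + (273 + 2*(-8))*73) - 224737 = (-309056 + (273 - 16)*73) - 224737 = (-309056 + 257*73) - 224737 = (-309056 + 18761) - 224737 = -290295 - 224737 = -515032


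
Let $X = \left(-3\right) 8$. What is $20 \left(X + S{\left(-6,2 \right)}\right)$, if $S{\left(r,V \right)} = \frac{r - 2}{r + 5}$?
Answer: $-320$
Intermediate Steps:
$S{\left(r,V \right)} = \frac{-2 + r}{5 + r}$
$X = -24$
$20 \left(X + S{\left(-6,2 \right)}\right) = 20 \left(-24 + \frac{-2 - 6}{5 - 6}\right) = 20 \left(-24 + \frac{1}{-1} \left(-8\right)\right) = 20 \left(-24 - -8\right) = 20 \left(-24 + 8\right) = 20 \left(-16\right) = -320$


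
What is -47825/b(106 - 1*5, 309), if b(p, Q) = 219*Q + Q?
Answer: -9565/13596 ≈ -0.70352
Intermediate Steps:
b(p, Q) = 220*Q
-47825/b(106 - 1*5, 309) = -47825/(220*309) = -47825/67980 = -47825*1/67980 = -9565/13596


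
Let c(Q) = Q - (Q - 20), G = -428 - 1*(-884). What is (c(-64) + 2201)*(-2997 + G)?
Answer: -5643561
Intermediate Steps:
G = 456 (G = -428 + 884 = 456)
c(Q) = 20 (c(Q) = Q - (-20 + Q) = Q + (20 - Q) = 20)
(c(-64) + 2201)*(-2997 + G) = (20 + 2201)*(-2997 + 456) = 2221*(-2541) = -5643561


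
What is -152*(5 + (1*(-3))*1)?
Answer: -304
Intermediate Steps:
-152*(5 + (1*(-3))*1) = -152*(5 - 3*1) = -152*(5 - 3) = -152*2 = -304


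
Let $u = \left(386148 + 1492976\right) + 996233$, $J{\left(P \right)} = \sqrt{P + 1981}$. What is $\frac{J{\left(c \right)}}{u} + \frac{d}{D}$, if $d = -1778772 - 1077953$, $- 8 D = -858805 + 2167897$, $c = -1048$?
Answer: $\frac{5713450}{327273} + \frac{\sqrt{933}}{2875357} \approx 17.458$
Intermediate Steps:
$J{\left(P \right)} = \sqrt{1981 + P}$
$D = - \frac{327273}{2}$ ($D = - \frac{-858805 + 2167897}{8} = \left(- \frac{1}{8}\right) 1309092 = - \frac{327273}{2} \approx -1.6364 \cdot 10^{5}$)
$d = -2856725$ ($d = -1778772 - 1077953 = -2856725$)
$u = 2875357$ ($u = 1879124 + 996233 = 2875357$)
$\frac{J{\left(c \right)}}{u} + \frac{d}{D} = \frac{\sqrt{1981 - 1048}}{2875357} - \frac{2856725}{- \frac{327273}{2}} = \sqrt{933} \cdot \frac{1}{2875357} - - \frac{5713450}{327273} = \frac{\sqrt{933}}{2875357} + \frac{5713450}{327273} = \frac{5713450}{327273} + \frac{\sqrt{933}}{2875357}$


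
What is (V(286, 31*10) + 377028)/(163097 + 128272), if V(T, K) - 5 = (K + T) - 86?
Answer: 377543/291369 ≈ 1.2958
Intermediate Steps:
V(T, K) = -81 + K + T (V(T, K) = 5 + ((K + T) - 86) = 5 + (-86 + K + T) = -81 + K + T)
(V(286, 31*10) + 377028)/(163097 + 128272) = ((-81 + 31*10 + 286) + 377028)/(163097 + 128272) = ((-81 + 310 + 286) + 377028)/291369 = (515 + 377028)*(1/291369) = 377543*(1/291369) = 377543/291369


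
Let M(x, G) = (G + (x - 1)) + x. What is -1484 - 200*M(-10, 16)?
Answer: -484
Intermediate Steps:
M(x, G) = -1 + G + 2*x (M(x, G) = (G + (-1 + x)) + x = (-1 + G + x) + x = -1 + G + 2*x)
-1484 - 200*M(-10, 16) = -1484 - 200*(-1 + 16 + 2*(-10)) = -1484 - 200*(-1 + 16 - 20) = -1484 - 200*(-5) = -1484 + 1000 = -484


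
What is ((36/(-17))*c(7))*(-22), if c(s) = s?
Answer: 5544/17 ≈ 326.12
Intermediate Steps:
((36/(-17))*c(7))*(-22) = ((36/(-17))*7)*(-22) = ((36*(-1/17))*7)*(-22) = -36/17*7*(-22) = -252/17*(-22) = 5544/17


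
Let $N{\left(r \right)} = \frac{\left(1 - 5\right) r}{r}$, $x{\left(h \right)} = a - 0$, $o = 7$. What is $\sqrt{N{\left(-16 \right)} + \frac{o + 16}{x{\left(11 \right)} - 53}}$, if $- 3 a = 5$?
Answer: $\frac{5 i \sqrt{1189}}{82} \approx 2.1026 i$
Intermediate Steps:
$a = - \frac{5}{3}$ ($a = \left(- \frac{1}{3}\right) 5 = - \frac{5}{3} \approx -1.6667$)
$x{\left(h \right)} = - \frac{5}{3}$ ($x{\left(h \right)} = - \frac{5}{3} - 0 = - \frac{5}{3} + 0 = - \frac{5}{3}$)
$N{\left(r \right)} = -4$ ($N{\left(r \right)} = \frac{\left(-4\right) r}{r} = -4$)
$\sqrt{N{\left(-16 \right)} + \frac{o + 16}{x{\left(11 \right)} - 53}} = \sqrt{-4 + \frac{7 + 16}{- \frac{5}{3} - 53}} = \sqrt{-4 + \frac{23}{- \frac{164}{3}}} = \sqrt{-4 + 23 \left(- \frac{3}{164}\right)} = \sqrt{-4 - \frac{69}{164}} = \sqrt{- \frac{725}{164}} = \frac{5 i \sqrt{1189}}{82}$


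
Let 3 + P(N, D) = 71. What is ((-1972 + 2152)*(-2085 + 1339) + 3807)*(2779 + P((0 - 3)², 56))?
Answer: -371456631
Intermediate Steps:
P(N, D) = 68 (P(N, D) = -3 + 71 = 68)
((-1972 + 2152)*(-2085 + 1339) + 3807)*(2779 + P((0 - 3)², 56)) = ((-1972 + 2152)*(-2085 + 1339) + 3807)*(2779 + 68) = (180*(-746) + 3807)*2847 = (-134280 + 3807)*2847 = -130473*2847 = -371456631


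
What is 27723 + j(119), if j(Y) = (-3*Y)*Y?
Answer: -14760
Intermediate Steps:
j(Y) = -3*Y**2
27723 + j(119) = 27723 - 3*119**2 = 27723 - 3*14161 = 27723 - 42483 = -14760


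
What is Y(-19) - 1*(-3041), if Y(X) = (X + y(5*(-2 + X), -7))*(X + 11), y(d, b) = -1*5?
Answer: 3233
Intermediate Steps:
y(d, b) = -5
Y(X) = (-5 + X)*(11 + X) (Y(X) = (X - 5)*(X + 11) = (-5 + X)*(11 + X))
Y(-19) - 1*(-3041) = (-55 + (-19)**2 + 6*(-19)) - 1*(-3041) = (-55 + 361 - 114) + 3041 = 192 + 3041 = 3233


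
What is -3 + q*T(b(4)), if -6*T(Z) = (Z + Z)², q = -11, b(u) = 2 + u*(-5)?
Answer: 2373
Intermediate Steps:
b(u) = 2 - 5*u
T(Z) = -2*Z²/3 (T(Z) = -(Z + Z)²/6 = -4*Z²/6 = -2*Z²/3)
-3 + q*T(b(4)) = -3 - (-22)*(2 - 5*4)²/3 = -3 - (-22)*(2 - 20)²/3 = -3 - (-22)*(-18)²/3 = -3 - (-22)*324/3 = -3 - 11*(-216) = -3 + 2376 = 2373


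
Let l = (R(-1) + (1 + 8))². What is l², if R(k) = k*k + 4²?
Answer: 456976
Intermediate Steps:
R(k) = 16 + k² (R(k) = k² + 16 = 16 + k²)
l = 676 (l = ((16 + (-1)²) + (1 + 8))² = ((16 + 1) + 9)² = (17 + 9)² = 26² = 676)
l² = 676² = 456976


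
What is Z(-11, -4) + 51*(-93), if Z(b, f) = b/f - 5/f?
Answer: -4739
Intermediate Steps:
Z(b, f) = -5/f + b/f
Z(-11, -4) + 51*(-93) = (-5 - 11)/(-4) + 51*(-93) = -¼*(-16) - 4743 = 4 - 4743 = -4739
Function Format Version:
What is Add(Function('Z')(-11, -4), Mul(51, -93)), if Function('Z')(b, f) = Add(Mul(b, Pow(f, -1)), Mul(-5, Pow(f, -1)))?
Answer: -4739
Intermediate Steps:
Function('Z')(b, f) = Add(Mul(-5, Pow(f, -1)), Mul(b, Pow(f, -1)))
Add(Function('Z')(-11, -4), Mul(51, -93)) = Add(Mul(Pow(-4, -1), Add(-5, -11)), Mul(51, -93)) = Add(Mul(Rational(-1, 4), -16), -4743) = Add(4, -4743) = -4739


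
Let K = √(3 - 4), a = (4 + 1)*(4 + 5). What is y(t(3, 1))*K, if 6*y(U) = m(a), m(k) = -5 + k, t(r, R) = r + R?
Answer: 20*I/3 ≈ 6.6667*I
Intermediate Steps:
a = 45 (a = 5*9 = 45)
t(r, R) = R + r
K = I (K = √(-1) = I ≈ 1.0*I)
y(U) = 20/3 (y(U) = (-5 + 45)/6 = (⅙)*40 = 20/3)
y(t(3, 1))*K = 20*I/3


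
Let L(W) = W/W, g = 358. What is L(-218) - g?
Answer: -357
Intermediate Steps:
L(W) = 1
L(-218) - g = 1 - 1*358 = 1 - 358 = -357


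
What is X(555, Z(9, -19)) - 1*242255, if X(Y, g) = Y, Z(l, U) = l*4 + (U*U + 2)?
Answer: -241700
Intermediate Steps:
Z(l, U) = 2 + U² + 4*l (Z(l, U) = 4*l + (U² + 2) = 4*l + (2 + U²) = 2 + U² + 4*l)
X(555, Z(9, -19)) - 1*242255 = 555 - 1*242255 = 555 - 242255 = -241700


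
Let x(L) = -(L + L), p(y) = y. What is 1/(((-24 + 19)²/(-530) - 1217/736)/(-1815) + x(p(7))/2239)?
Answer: -14410920480/76605071 ≈ -188.12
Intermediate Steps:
x(L) = -2*L
1/(((-24 + 19)²/(-530) - 1217/736)/(-1815) + x(p(7))/2239) = 1/(((-24 + 19)²/(-530) - 1217/736)/(-1815) - 2*7/2239) = 1/(((-5)²*(-1/530) - 1217*1/736)*(-1/1815) - 14*1/2239) = 1/((25*(-1/530) - 1217/736)*(-1/1815) - 14/2239) = 1/((-5/106 - 1217/736)*(-1/1815) - 14/2239) = 1/(-66341/39008*(-1/1815) - 14/2239) = 1/(6031/6436320 - 14/2239) = 1/(-76605071/14410920480) = -14410920480/76605071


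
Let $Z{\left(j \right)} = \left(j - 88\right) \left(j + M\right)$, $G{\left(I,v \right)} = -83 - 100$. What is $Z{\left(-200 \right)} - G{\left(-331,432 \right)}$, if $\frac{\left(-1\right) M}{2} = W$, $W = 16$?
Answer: $66999$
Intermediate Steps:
$M = -32$ ($M = \left(-2\right) 16 = -32$)
$G{\left(I,v \right)} = -183$
$Z{\left(j \right)} = \left(-88 + j\right) \left(-32 + j\right)$ ($Z{\left(j \right)} = \left(j - 88\right) \left(j - 32\right) = \left(-88 + j\right) \left(-32 + j\right)$)
$Z{\left(-200 \right)} - G{\left(-331,432 \right)} = \left(2816 + \left(-200\right)^{2} - -24000\right) - -183 = \left(2816 + 40000 + 24000\right) + 183 = 66816 + 183 = 66999$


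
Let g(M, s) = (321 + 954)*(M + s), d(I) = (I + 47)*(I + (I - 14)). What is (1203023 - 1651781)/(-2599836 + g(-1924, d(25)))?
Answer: 74793/291356 ≈ 0.25671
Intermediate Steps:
d(I) = (-14 + 2*I)*(47 + I) (d(I) = (47 + I)*(I + (-14 + I)) = (47 + I)*(-14 + 2*I) = (-14 + 2*I)*(47 + I))
g(M, s) = 1275*M + 1275*s (g(M, s) = 1275*(M + s) = 1275*M + 1275*s)
(1203023 - 1651781)/(-2599836 + g(-1924, d(25))) = (1203023 - 1651781)/(-2599836 + (1275*(-1924) + 1275*(-658 + 2*25² + 80*25))) = -448758/(-2599836 + (-2453100 + 1275*(-658 + 2*625 + 2000))) = -448758/(-2599836 + (-2453100 + 1275*(-658 + 1250 + 2000))) = -448758/(-2599836 + (-2453100 + 1275*2592)) = -448758/(-2599836 + (-2453100 + 3304800)) = -448758/(-2599836 + 851700) = -448758/(-1748136) = -448758*(-1/1748136) = 74793/291356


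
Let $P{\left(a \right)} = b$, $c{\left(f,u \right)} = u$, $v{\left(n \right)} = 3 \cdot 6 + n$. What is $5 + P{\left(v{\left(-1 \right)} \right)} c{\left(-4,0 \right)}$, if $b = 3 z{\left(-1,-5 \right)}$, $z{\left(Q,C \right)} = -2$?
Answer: $5$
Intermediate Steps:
$v{\left(n \right)} = 18 + n$
$b = -6$ ($b = 3 \left(-2\right) = -6$)
$P{\left(a \right)} = -6$
$5 + P{\left(v{\left(-1 \right)} \right)} c{\left(-4,0 \right)} = 5 - 0 = 5 + 0 = 5$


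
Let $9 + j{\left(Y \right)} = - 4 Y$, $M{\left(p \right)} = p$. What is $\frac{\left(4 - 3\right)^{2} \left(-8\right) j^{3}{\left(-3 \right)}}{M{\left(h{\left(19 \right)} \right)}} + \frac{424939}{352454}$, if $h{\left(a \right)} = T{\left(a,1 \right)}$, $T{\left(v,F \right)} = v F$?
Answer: $- \frac{68056223}{6696626} \approx -10.163$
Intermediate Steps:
$T{\left(v,F \right)} = F v$
$h{\left(a \right)} = a$ ($h{\left(a \right)} = 1 a = a$)
$j{\left(Y \right)} = -9 - 4 Y$
$\frac{\left(4 - 3\right)^{2} \left(-8\right) j^{3}{\left(-3 \right)}}{M{\left(h{\left(19 \right)} \right)}} + \frac{424939}{352454} = \frac{\left(4 - 3\right)^{2} \left(-8\right) \left(-9 - -12\right)^{3}}{19} + \frac{424939}{352454} = 1^{2} \left(-8\right) \left(-9 + 12\right)^{3} \cdot \frac{1}{19} + 424939 \cdot \frac{1}{352454} = 1 \left(-8\right) 3^{3} \cdot \frac{1}{19} + \frac{424939}{352454} = \left(-8\right) 27 \cdot \frac{1}{19} + \frac{424939}{352454} = \left(-216\right) \frac{1}{19} + \frac{424939}{352454} = - \frac{216}{19} + \frac{424939}{352454} = - \frac{68056223}{6696626}$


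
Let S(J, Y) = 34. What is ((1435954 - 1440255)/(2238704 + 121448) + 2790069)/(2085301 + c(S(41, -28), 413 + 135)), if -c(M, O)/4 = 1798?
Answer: 6584986926187/4904653112568 ≈ 1.3426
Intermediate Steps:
c(M, O) = -7192 (c(M, O) = -4*1798 = -7192)
((1435954 - 1440255)/(2238704 + 121448) + 2790069)/(2085301 + c(S(41, -28), 413 + 135)) = ((1435954 - 1440255)/(2238704 + 121448) + 2790069)/(2085301 - 7192) = (-4301/2360152 + 2790069)/2078109 = (-4301*1/2360152 + 2790069)*(1/2078109) = (-4301/2360152 + 2790069)*(1/2078109) = (6584986926187/2360152)*(1/2078109) = 6584986926187/4904653112568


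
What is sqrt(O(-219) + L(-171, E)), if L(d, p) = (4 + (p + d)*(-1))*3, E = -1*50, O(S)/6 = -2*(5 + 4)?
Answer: 9*sqrt(7) ≈ 23.812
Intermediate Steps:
O(S) = -108 (O(S) = 6*(-2*(5 + 4)) = 6*(-2*9) = 6*(-18) = -108)
E = -50
L(d, p) = 12 - 3*d - 3*p (L(d, p) = (4 + (d + p)*(-1))*3 = (4 + (-d - p))*3 = (4 - d - p)*3 = 12 - 3*d - 3*p)
sqrt(O(-219) + L(-171, E)) = sqrt(-108 + (12 - 3*(-171) - 3*(-50))) = sqrt(-108 + (12 + 513 + 150)) = sqrt(-108 + 675) = sqrt(567) = 9*sqrt(7)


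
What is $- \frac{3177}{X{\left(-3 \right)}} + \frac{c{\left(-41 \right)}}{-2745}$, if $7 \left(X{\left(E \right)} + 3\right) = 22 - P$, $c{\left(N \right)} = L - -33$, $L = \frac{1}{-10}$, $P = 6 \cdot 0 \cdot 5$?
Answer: $- \frac{610460879}{27450} \approx -22239.0$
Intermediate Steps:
$P = 0$ ($P = 0 \cdot 5 = 0$)
$L = - \frac{1}{10} \approx -0.1$
$c{\left(N \right)} = \frac{329}{10}$ ($c{\left(N \right)} = - \frac{1}{10} - -33 = - \frac{1}{10} + 33 = \frac{329}{10}$)
$X{\left(E \right)} = \frac{1}{7}$ ($X{\left(E \right)} = -3 + \frac{22 - 0}{7} = -3 + \frac{22 + 0}{7} = -3 + \frac{1}{7} \cdot 22 = -3 + \frac{22}{7} = \frac{1}{7}$)
$- \frac{3177}{X{\left(-3 \right)}} + \frac{c{\left(-41 \right)}}{-2745} = - 3177 \frac{1}{\frac{1}{7}} + \frac{329}{10 \left(-2745\right)} = \left(-3177\right) 7 + \frac{329}{10} \left(- \frac{1}{2745}\right) = -22239 - \frac{329}{27450} = - \frac{610460879}{27450}$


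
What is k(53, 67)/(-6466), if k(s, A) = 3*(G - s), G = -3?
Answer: 84/3233 ≈ 0.025982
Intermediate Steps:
k(s, A) = -9 - 3*s (k(s, A) = 3*(-3 - s) = -9 - 3*s)
k(53, 67)/(-6466) = (-9 - 3*53)/(-6466) = (-9 - 159)*(-1/6466) = -168*(-1/6466) = 84/3233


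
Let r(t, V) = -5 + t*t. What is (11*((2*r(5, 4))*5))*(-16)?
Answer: -35200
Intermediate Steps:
r(t, V) = -5 + t**2
(11*((2*r(5, 4))*5))*(-16) = (11*((2*(-5 + 5**2))*5))*(-16) = (11*((2*(-5 + 25))*5))*(-16) = (11*((2*20)*5))*(-16) = (11*(40*5))*(-16) = (11*200)*(-16) = 2200*(-16) = -35200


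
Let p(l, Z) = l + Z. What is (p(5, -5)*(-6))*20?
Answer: 0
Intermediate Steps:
p(l, Z) = Z + l
(p(5, -5)*(-6))*20 = ((-5 + 5)*(-6))*20 = (0*(-6))*20 = 0*20 = 0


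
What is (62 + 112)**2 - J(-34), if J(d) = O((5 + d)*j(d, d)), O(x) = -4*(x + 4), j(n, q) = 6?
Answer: 29596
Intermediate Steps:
O(x) = -16 - 4*x (O(x) = -4*(4 + x) = -16 - 4*x)
J(d) = -136 - 24*d (J(d) = -16 - 4*(5 + d)*6 = -16 - 4*(30 + 6*d) = -16 + (-120 - 24*d) = -136 - 24*d)
(62 + 112)**2 - J(-34) = (62 + 112)**2 - (-136 - 24*(-34)) = 174**2 - (-136 + 816) = 30276 - 1*680 = 30276 - 680 = 29596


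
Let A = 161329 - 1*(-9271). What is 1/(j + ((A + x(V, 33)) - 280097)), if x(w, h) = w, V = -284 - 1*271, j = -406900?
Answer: -1/516952 ≈ -1.9344e-6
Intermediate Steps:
V = -555 (V = -284 - 271 = -555)
A = 170600 (A = 161329 + 9271 = 170600)
1/(j + ((A + x(V, 33)) - 280097)) = 1/(-406900 + ((170600 - 555) - 280097)) = 1/(-406900 + (170045 - 280097)) = 1/(-406900 - 110052) = 1/(-516952) = -1/516952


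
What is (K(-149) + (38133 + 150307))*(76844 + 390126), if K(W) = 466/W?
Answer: 13111160585180/149 ≈ 8.7994e+10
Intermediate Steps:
(K(-149) + (38133 + 150307))*(76844 + 390126) = (466/(-149) + (38133 + 150307))*(76844 + 390126) = (466*(-1/149) + 188440)*466970 = (-466/149 + 188440)*466970 = (28077094/149)*466970 = 13111160585180/149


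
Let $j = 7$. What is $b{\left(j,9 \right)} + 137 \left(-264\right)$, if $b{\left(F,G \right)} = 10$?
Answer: $-36158$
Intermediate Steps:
$b{\left(j,9 \right)} + 137 \left(-264\right) = 10 + 137 \left(-264\right) = 10 - 36168 = -36158$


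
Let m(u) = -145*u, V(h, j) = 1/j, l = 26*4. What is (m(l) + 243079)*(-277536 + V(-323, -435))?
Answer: -27525899979839/435 ≈ -6.3278e+10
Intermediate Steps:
l = 104
(m(l) + 243079)*(-277536 + V(-323, -435)) = (-145*104 + 243079)*(-277536 + 1/(-435)) = (-15080 + 243079)*(-277536 - 1/435) = 227999*(-120728161/435) = -27525899979839/435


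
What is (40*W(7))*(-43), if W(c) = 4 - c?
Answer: 5160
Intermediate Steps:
(40*W(7))*(-43) = (40*(4 - 1*7))*(-43) = (40*(4 - 7))*(-43) = (40*(-3))*(-43) = -120*(-43) = 5160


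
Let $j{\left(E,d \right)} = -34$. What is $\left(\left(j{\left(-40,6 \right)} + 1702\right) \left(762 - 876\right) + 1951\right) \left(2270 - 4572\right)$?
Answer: $433238702$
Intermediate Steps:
$\left(\left(j{\left(-40,6 \right)} + 1702\right) \left(762 - 876\right) + 1951\right) \left(2270 - 4572\right) = \left(\left(-34 + 1702\right) \left(762 - 876\right) + 1951\right) \left(2270 - 4572\right) = \left(1668 \left(-114\right) + 1951\right) \left(-2302\right) = \left(-190152 + 1951\right) \left(-2302\right) = \left(-188201\right) \left(-2302\right) = 433238702$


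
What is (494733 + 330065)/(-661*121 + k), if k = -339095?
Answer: -412399/209538 ≈ -1.9681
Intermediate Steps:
(494733 + 330065)/(-661*121 + k) = (494733 + 330065)/(-661*121 - 339095) = 824798/(-79981 - 339095) = 824798/(-419076) = 824798*(-1/419076) = -412399/209538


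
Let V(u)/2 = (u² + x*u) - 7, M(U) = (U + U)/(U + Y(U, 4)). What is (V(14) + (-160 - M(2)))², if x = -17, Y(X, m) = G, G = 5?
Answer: 3276100/49 ≈ 66859.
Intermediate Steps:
Y(X, m) = 5
M(U) = 2*U/(5 + U) (M(U) = (U + U)/(U + 5) = (2*U)/(5 + U) = 2*U/(5 + U))
V(u) = -14 - 34*u + 2*u² (V(u) = 2*((u² - 17*u) - 7) = 2*(-7 + u² - 17*u) = -14 - 34*u + 2*u²)
(V(14) + (-160 - M(2)))² = ((-14 - 34*14 + 2*14²) + (-160 - 2*2/(5 + 2)))² = ((-14 - 476 + 2*196) + (-160 - 2*2/7))² = ((-14 - 476 + 392) + (-160 - 2*2/7))² = (-98 + (-160 - 1*4/7))² = (-98 + (-160 - 4/7))² = (-98 - 1124/7)² = (-1810/7)² = 3276100/49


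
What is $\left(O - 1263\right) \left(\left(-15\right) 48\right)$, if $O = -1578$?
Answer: $2045520$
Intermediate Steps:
$\left(O - 1263\right) \left(\left(-15\right) 48\right) = \left(-1578 - 1263\right) \left(\left(-15\right) 48\right) = \left(-2841\right) \left(-720\right) = 2045520$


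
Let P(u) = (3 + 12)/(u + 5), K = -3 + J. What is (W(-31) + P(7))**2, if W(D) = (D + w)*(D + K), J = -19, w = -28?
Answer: 156575169/16 ≈ 9.7860e+6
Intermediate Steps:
K = -22 (K = -3 - 19 = -22)
W(D) = (-28 + D)*(-22 + D) (W(D) = (D - 28)*(D - 22) = (-28 + D)*(-22 + D))
P(u) = 15/(5 + u)
(W(-31) + P(7))**2 = ((616 + (-31)**2 - 50*(-31)) + 15/(5 + 7))**2 = ((616 + 961 + 1550) + 15/12)**2 = (3127 + 15*(1/12))**2 = (3127 + 5/4)**2 = (12513/4)**2 = 156575169/16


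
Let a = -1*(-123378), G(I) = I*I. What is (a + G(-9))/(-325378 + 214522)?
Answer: -41153/36952 ≈ -1.1137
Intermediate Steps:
G(I) = I²
a = 123378
(a + G(-9))/(-325378 + 214522) = (123378 + (-9)²)/(-325378 + 214522) = (123378 + 81)/(-110856) = 123459*(-1/110856) = -41153/36952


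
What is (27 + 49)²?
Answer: 5776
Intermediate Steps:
(27 + 49)² = 76² = 5776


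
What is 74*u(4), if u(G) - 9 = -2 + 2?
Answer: 666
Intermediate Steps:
u(G) = 9 (u(G) = 9 + (-2 + 2) = 9 + 0 = 9)
74*u(4) = 74*9 = 666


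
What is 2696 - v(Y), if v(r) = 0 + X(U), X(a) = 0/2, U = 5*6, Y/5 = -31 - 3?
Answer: 2696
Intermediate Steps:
Y = -170 (Y = 5*(-31 - 3) = 5*(-34) = -170)
U = 30
X(a) = 0 (X(a) = 0*(½) = 0)
v(r) = 0 (v(r) = 0 + 0 = 0)
2696 - v(Y) = 2696 - 1*0 = 2696 + 0 = 2696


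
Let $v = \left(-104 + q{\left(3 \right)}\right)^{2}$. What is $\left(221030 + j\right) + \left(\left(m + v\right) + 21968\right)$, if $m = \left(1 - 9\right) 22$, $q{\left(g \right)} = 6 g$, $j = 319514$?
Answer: $569732$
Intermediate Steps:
$v = 7396$ ($v = \left(-104 + 6 \cdot 3\right)^{2} = \left(-104 + 18\right)^{2} = \left(-86\right)^{2} = 7396$)
$m = -176$ ($m = \left(1 - 9\right) 22 = \left(-8\right) 22 = -176$)
$\left(221030 + j\right) + \left(\left(m + v\right) + 21968\right) = \left(221030 + 319514\right) + \left(\left(-176 + 7396\right) + 21968\right) = 540544 + \left(7220 + 21968\right) = 540544 + 29188 = 569732$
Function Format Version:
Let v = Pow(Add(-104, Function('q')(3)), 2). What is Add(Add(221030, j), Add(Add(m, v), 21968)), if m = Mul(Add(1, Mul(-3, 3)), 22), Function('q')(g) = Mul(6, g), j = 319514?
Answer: 569732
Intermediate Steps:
v = 7396 (v = Pow(Add(-104, Mul(6, 3)), 2) = Pow(Add(-104, 18), 2) = Pow(-86, 2) = 7396)
m = -176 (m = Mul(Add(1, -9), 22) = Mul(-8, 22) = -176)
Add(Add(221030, j), Add(Add(m, v), 21968)) = Add(Add(221030, 319514), Add(Add(-176, 7396), 21968)) = Add(540544, Add(7220, 21968)) = Add(540544, 29188) = 569732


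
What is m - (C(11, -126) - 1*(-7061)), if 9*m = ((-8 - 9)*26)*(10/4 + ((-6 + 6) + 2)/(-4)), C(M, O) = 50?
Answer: -64883/9 ≈ -7209.2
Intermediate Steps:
m = -884/9 (m = (((-8 - 9)*26)*(10/4 + ((-6 + 6) + 2)/(-4)))/9 = ((-17*26)*(10*(1/4) + (0 + 2)*(-1/4)))/9 = (-442*(5/2 + 2*(-1/4)))/9 = (-442*(5/2 - 1/2))/9 = (-442*2)/9 = (1/9)*(-884) = -884/9 ≈ -98.222)
m - (C(11, -126) - 1*(-7061)) = -884/9 - (50 - 1*(-7061)) = -884/9 - (50 + 7061) = -884/9 - 1*7111 = -884/9 - 7111 = -64883/9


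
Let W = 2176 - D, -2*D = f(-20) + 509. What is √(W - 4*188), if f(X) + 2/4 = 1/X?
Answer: √671290/20 ≈ 40.966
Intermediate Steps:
f(X) = -½ + 1/X
D = -10169/40 (D = -((½)*(2 - 1*(-20))/(-20) + 509)/2 = -((½)*(-1/20)*(2 + 20) + 509)/2 = -((½)*(-1/20)*22 + 509)/2 = -(-11/20 + 509)/2 = -½*10169/20 = -10169/40 ≈ -254.23)
W = 97209/40 (W = 2176 - 1*(-10169/40) = 2176 + 10169/40 = 97209/40 ≈ 2430.2)
√(W - 4*188) = √(97209/40 - 4*188) = √(97209/40 - 752) = √(67129/40) = √671290/20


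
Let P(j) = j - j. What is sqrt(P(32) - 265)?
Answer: I*sqrt(265) ≈ 16.279*I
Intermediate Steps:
P(j) = 0
sqrt(P(32) - 265) = sqrt(0 - 265) = sqrt(-265) = I*sqrt(265)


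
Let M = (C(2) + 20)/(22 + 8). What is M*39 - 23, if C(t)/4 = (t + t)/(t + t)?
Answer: 41/5 ≈ 8.2000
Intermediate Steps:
C(t) = 4 (C(t) = 4*((t + t)/(t + t)) = 4*((2*t)/((2*t))) = 4*((2*t)*(1/(2*t))) = 4*1 = 4)
M = ⅘ (M = (4 + 20)/(22 + 8) = 24/30 = 24*(1/30) = ⅘ ≈ 0.80000)
M*39 - 23 = (⅘)*39 - 23 = 156/5 - 23 = 41/5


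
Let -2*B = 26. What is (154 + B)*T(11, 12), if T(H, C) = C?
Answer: 1692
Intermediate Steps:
B = -13 (B = -1/2*26 = -13)
(154 + B)*T(11, 12) = (154 - 13)*12 = 141*12 = 1692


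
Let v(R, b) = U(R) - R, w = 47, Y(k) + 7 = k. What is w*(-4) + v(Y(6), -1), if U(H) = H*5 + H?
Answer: -193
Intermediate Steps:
Y(k) = -7 + k
U(H) = 6*H (U(H) = 5*H + H = 6*H)
v(R, b) = 5*R (v(R, b) = 6*R - R = 5*R)
w*(-4) + v(Y(6), -1) = 47*(-4) + 5*(-7 + 6) = -188 + 5*(-1) = -188 - 5 = -193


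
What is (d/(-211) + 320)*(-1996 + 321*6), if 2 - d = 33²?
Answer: -4802490/211 ≈ -22761.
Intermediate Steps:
d = -1087 (d = 2 - 1*33² = 2 - 1*1089 = 2 - 1089 = -1087)
(d/(-211) + 320)*(-1996 + 321*6) = (-1087/(-211) + 320)*(-1996 + 321*6) = (-1087*(-1/211) + 320)*(-1996 + 1926) = (1087/211 + 320)*(-70) = (68607/211)*(-70) = -4802490/211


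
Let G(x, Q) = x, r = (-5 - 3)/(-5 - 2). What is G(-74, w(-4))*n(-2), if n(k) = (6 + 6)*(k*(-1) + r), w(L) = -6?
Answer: -19536/7 ≈ -2790.9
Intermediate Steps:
r = 8/7 (r = -8/(-7) = -8*(-⅐) = 8/7 ≈ 1.1429)
n(k) = 96/7 - 12*k (n(k) = (6 + 6)*(k*(-1) + 8/7) = 12*(-k + 8/7) = 12*(8/7 - k) = 96/7 - 12*k)
G(-74, w(-4))*n(-2) = -74*(96/7 - 12*(-2)) = -74*(96/7 + 24) = -74*264/7 = -19536/7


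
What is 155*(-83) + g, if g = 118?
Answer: -12747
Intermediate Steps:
155*(-83) + g = 155*(-83) + 118 = -12865 + 118 = -12747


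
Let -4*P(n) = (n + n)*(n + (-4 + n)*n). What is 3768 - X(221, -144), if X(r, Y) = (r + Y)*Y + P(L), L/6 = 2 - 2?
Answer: 14856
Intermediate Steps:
L = 0 (L = 6*(2 - 2) = 6*0 = 0)
P(n) = -n*(n + n*(-4 + n))/2 (P(n) = -(n + n)*(n + (-4 + n)*n)/4 = -2*n*(n + n*(-4 + n))/4 = -n*(n + n*(-4 + n))/2)
X(r, Y) = Y*(Y + r) (X(r, Y) = (r + Y)*Y + (½)*0²*(3 - 1*0) = (Y + r)*Y + (½)*0*(3 + 0) = Y*(Y + r) + (½)*0*3 = Y*(Y + r) + 0 = Y*(Y + r))
3768 - X(221, -144) = 3768 - (-144)*(-144 + 221) = 3768 - (-144)*77 = 3768 - 1*(-11088) = 3768 + 11088 = 14856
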